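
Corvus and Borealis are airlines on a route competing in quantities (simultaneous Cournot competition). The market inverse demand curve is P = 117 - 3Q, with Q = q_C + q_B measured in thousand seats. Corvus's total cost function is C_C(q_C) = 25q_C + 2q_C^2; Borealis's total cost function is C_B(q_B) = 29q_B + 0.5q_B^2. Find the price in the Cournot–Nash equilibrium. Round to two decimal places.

Corvus's profit: π_C = (117 - 3Q)q_C - (25q_C + 2q_C²). Setting ∂π_C/∂q_C = 0: 92 - 10q_C - 3(q_B) = 0.
Borealis's profit: π_B = (117 - 3Q)q_B - (29q_B + (1/2)q_B²). Setting ∂π_B/∂q_B = 0: 88 - 7q_B - 3(q_C) = 0.
Best responses: q_C = (92 - 3q_B)/10, q_B = (88 - 3q_C)/7.
Substituting one into the other gives q_C = 380/61 and q_B = 604/61.
Total output Q = 984/61, so price P = 117 - 3·(984/61) = 68.6066.

68.61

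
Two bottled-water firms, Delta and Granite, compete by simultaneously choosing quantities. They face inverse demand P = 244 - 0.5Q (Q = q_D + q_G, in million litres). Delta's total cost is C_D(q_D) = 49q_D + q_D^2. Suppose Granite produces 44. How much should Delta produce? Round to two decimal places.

57.67

With the rival's output fixed at 44, Delta's profit is π_D = (244 - (1/2)·44 - (1/2)q_D)q_D - (49q_D + q_D²) = (222 - (1/2)q_D)q_D - (49q_D + q_D²).
∂π_D/∂q_D = 173 - 3q_D = 0, so q_D = 173/3.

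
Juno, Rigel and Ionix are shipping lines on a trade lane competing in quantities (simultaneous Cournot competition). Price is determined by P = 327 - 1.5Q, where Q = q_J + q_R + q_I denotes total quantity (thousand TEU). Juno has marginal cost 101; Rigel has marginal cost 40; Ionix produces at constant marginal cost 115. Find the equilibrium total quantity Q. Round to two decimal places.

120.83

Juno's profit: π_J = (327 - 1.5Q)q_J - (101q_J). Setting ∂π_J/∂q_J = 0: 226 - 3q_J - (3/2)(q_R + q_I) = 0.
Rigel's first-order condition: 287 - 3q_R - (3/2)(q_J + q_I) = 0.
Ionix's profit: π_I = (327 - 1.5Q)q_I - (115q_I). Setting ∂π_I/∂q_I = 0: 212 - 3q_I - (3/2)(q_J + q_R) = 0.
Adding the 3 first-order conditions: 725 − 6Q = 0, so Q = 725/6.
Back-substituting: q_J = (226 − 725/4)/(3/2) = 179/6, q_R = (287 − 725/4)/(3/2) = 141/2, q_I = (212 − 725/4)/(3/2) = 41/2.
Total output Q = 179/6 + 141/2 + 41/2 = 725/6.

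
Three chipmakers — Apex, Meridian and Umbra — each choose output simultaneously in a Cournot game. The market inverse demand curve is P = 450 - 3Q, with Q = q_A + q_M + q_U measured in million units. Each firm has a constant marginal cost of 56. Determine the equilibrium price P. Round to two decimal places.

154.50

Each firm earns π_i = (450 - 3Q)q_i - 56q_i.
First-order condition (treating rivals' output as given): 394 - 6q_i - 3·Σ_{j≠i} q_j = 0.
With identical firms every q_j equals q_i, so Σ_{j≠i} q_j = 2q_i and 394 = 12q_i, giving q_i = 197/6.
Total output Q = 197/2, so price P = 450 - 3·(197/2) = 309/2.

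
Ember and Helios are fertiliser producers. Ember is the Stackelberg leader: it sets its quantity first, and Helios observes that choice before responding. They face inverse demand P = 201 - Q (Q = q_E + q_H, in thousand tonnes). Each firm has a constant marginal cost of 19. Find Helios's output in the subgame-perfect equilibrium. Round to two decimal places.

The follower Helios best-responds to any q_E: π_H = (201 - Q)q_H - 19q_H.
Setting the follower's marginal profit to zero, 182 - q_E - 2q_H = 0, i.e. q_H = (182 - q_E)/2.
The leader anticipates this reaction. Substituting into P = 201 - Q gives P = 110 - (1/2)q_E, so π_E = (110 - (1/2)q_E)q_E - 19q_E.
Leader FOC: 91 - q_E = 0, so q_E = 91.
Then q_H = (182 - 91)/2 = 91/2.

45.50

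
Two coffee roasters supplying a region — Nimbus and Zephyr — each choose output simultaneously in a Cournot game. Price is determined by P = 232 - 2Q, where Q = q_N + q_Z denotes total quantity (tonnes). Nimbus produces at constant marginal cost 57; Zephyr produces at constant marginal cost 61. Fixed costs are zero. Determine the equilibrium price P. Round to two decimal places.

Nimbus's profit: π_N = (232 - 2Q)q_N - (57q_N). Setting ∂π_N/∂q_N = 0: 175 - 4q_N - 2(q_Z) = 0.
Zephyr's profit: π_Z = (232 - 2Q)q_Z - (61q_Z). Setting ∂π_Z/∂q_Z = 0: 171 - 4q_Z - 2(q_N) = 0.
Rearranging gives the reaction functions q_N = (175 - 2q_Z)/4 and q_Z = (171 - 2q_N)/4.
Substituting one into the other gives q_N = 179/6 and q_Z = 167/6.
Total output Q = 173/3, so price P = 232 - 2·(173/3) = 350/3.

116.67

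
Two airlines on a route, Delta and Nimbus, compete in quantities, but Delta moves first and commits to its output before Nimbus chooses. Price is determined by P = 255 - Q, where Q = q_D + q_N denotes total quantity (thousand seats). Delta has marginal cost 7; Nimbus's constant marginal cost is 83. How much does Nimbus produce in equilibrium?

5

The follower Nimbus best-responds to any q_D: π_N = (255 - Q)q_N - 83q_N.
∂π_N/∂q_N = 172 - q_D - 2q_N = 0 gives the reaction function q_N = (172 - q_D)/2.
The leader anticipates this reaction. Substituting into P = 255 - Q gives P = 169 - (1/2)q_D, so π_D = (169 - (1/2)q_D)q_D - 7q_D.
Leader FOC: 162 - q_D = 0, so q_D = 162.
Then q_N = (172 - 162)/2 = 5.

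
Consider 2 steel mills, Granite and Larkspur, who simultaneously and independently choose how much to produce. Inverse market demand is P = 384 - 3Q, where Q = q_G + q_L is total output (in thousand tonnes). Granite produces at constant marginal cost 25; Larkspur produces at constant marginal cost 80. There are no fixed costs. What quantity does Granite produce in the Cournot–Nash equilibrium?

46

Granite's profit: π_G = (384 - 3Q)q_G - (25q_G). Setting ∂π_G/∂q_G = 0: 359 - 6q_G - 3(q_L) = 0.
Larkspur's profit: π_L = (384 - 3Q)q_L - (80q_L). Setting ∂π_L/∂q_L = 0: 304 - 6q_L - 3(q_G) = 0.
Best responses: q_G = (359 - 3q_L)/6, q_L = (304 - 3q_G)/6.
Solving the pair: q_G = 46, q_L = 83/3.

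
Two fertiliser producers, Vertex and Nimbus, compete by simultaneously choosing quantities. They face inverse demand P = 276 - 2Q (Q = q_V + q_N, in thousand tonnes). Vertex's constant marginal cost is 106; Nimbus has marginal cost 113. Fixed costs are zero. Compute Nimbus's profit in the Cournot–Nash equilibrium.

Vertex's profit: π_V = (276 - 2Q)q_V - (106q_V). Setting ∂π_V/∂q_V = 0: 170 - 4q_V - 2(q_N) = 0.
Nimbus's profit: π_N = (276 - 2Q)q_N - (113q_N). Setting ∂π_N/∂q_N = 0: 163 - 4q_N - 2(q_V) = 0.
Rearranging gives the reaction functions q_V = (170 - 2q_N)/4 and q_N = (163 - 2q_V)/4.
Solving the pair: q_V = 59/2, q_N = 26.
Price P = 276 - 2·(111/2) = 165.
Nimbus's profit: (165 - 113)·26 = 1352.

1352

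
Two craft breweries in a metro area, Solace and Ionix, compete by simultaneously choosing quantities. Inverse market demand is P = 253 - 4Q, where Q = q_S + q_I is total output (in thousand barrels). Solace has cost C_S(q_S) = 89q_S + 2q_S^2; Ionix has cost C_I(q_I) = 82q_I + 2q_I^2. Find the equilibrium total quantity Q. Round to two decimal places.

20.94

Solace's profit: π_S = (253 - 4Q)q_S - (89q_S + 2q_S²). Setting ∂π_S/∂q_S = 0: 164 - 12q_S - 4(q_I) = 0.
Ionix's first-order condition: 171 - 12q_I - 4(q_S) = 0.
Rearranging gives the reaction functions q_S = (164 - 4q_I)/12 and q_I = (171 - 4q_S)/12.
Substituting one into the other gives q_S = 321/32 and q_I = 349/32.
Total output Q = 321/32 + 349/32 = 335/16.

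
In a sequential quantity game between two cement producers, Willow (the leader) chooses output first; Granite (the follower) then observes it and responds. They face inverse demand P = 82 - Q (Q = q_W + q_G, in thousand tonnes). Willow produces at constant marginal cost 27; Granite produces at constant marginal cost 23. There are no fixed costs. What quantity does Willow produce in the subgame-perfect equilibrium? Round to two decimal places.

Solve by backward induction. Given q_W, the follower Granite maximises π_G = (82 - q_W - q_G)q_G - 23q_G.
∂π_G/∂q_G = 59 - q_W - 2q_G = 0 gives the reaction function q_G = (59 - q_W)/2.
The leader anticipates this reaction. Substituting into P = 82 - Q gives P = 105/2 - (1/2)q_W, so π_W = (105/2 - (1/2)q_W)q_W - 27q_W.
Maximising: ∂π_W/∂q_W = 51/2 - q_W = 0, giving q_W = 51/2.
Then q_G = (59 - 51/2)/2 = 67/4.

25.50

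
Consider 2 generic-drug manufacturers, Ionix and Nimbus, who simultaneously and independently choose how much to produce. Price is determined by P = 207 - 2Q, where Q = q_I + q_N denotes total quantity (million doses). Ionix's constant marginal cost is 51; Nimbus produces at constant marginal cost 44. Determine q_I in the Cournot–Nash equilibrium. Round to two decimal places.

24.83

Ionix's profit: π_I = (207 - 2Q)q_I - (51q_I). Setting ∂π_I/∂q_I = 0: 156 - 4q_I - 2(q_N) = 0.
Nimbus's first-order condition: 163 - 4q_N - 2(q_I) = 0.
Best responses: q_I = (156 - 2q_N)/4, q_N = (163 - 2q_I)/4.
Solving the pair: q_I = 149/6, q_N = 85/3.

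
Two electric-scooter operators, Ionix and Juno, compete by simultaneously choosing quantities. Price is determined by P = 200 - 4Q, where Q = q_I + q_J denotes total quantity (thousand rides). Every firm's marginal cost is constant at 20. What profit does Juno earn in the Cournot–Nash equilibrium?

900

A representative firm's profit is π_i = q_i(200 - 4Q) - 20q_i.
Setting ∂π_i/∂q_i = 0 with rivals' quantities fixed: 180 - 8q_i - 4q_j = 0.
With identical firms every q_j equals q_i, so q_j = q_i and 180 = 12q_i, giving q_i = 15.
Price P = 200 - 4·30 = 80.
Juno's profit: (80 - 20)·15 = 900.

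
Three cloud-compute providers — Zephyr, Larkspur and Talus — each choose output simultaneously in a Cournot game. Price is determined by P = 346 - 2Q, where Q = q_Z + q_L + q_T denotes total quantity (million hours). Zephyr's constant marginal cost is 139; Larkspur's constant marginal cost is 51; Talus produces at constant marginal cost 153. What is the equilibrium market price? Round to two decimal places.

172.25

Zephyr's profit: π_Z = (346 - 2Q)q_Z - (139q_Z). Setting ∂π_Z/∂q_Z = 0: 207 - 4q_Z - 2(q_L + q_T) = 0.
Larkspur's profit: π_L = (346 - 2Q)q_L - (51q_L). Setting ∂π_L/∂q_L = 0: 295 - 4q_L - 2(q_Z + q_T) = 0.
Talus's profit: π_T = (346 - 2Q)q_T - (153q_T). Setting ∂π_T/∂q_T = 0: 193 - 4q_T - 2(q_Z + q_L) = 0.
Adding the 3 conditions: 695 − 4Q − 4Q = 0, i.e. Q = 695/8.
Back-substituting: q_Z = (207 − 695/4)/2 = 133/8, q_L = (295 − 695/4)/2 = 485/8, q_T = (193 − 695/4)/2 = 77/8.
Total output Q = 695/8, so price P = 346 - 2·(695/8) = 689/4.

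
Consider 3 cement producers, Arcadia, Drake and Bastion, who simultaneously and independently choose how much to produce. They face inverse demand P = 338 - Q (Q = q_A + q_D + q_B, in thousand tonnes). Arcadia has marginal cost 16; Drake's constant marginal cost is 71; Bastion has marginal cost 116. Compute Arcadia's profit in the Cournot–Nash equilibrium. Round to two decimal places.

14220.56

Arcadia's profit: π_A = (338 - Q)q_A - (16q_A). Setting ∂π_A/∂q_A = 0: 322 - 2q_A - (q_D + q_B) = 0.
Drake's first-order condition: 267 - 2q_D - (q_A + q_B) = 0.
Bastion's profit: π_B = (338 - Q)q_B - (116q_B). Setting ∂π_B/∂q_B = 0: 222 - 2q_B - (q_A + q_D) = 0.
Adding the 3 conditions: 811 − 2Q − 2Q = 0, i.e. Q = 811/4.
Back-substituting: q_A = (322 − 811/4) = 477/4, q_D = (267 − 811/4) = 257/4, q_B = (222 − 811/4) = 77/4.
Price P = 338 - 811/4 = 541/4.
Arcadia's profit: (541/4 - 16)·(477/4) = 14220.5625.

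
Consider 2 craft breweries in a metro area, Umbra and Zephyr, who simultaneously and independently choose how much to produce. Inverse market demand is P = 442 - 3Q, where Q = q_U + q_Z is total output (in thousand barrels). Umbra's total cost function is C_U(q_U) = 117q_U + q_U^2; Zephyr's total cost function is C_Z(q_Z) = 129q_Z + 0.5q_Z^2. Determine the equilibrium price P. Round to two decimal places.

259.13

Umbra's profit: π_U = (442 - 3Q)q_U - (117q_U + q_U²). Setting ∂π_U/∂q_U = 0: 325 - 8q_U - 3(q_Z) = 0.
Zephyr's first-order condition: 313 - 7q_Z - 3(q_U) = 0.
Rearranging gives the reaction functions q_U = (325 - 3q_Z)/8 and q_Z = (313 - 3q_U)/7.
Substituting one into the other gives q_U = 1336/47 and q_Z = 1529/47.
Total output Q = 60.9574, so price P = 442 - 3·60.9574 = 259.1277.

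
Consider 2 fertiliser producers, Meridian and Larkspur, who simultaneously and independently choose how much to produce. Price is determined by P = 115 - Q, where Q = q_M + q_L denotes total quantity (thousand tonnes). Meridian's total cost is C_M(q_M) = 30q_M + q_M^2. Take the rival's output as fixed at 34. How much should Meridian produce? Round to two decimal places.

With the rival's output fixed at 34, Meridian's profit is π_M = (115 - 34 - q_M)q_M - (30q_M + q_M²) = (81 - q_M)q_M - (30q_M + q_M²).
∂π_M/∂q_M = 51 - 4q_M = 0, so q_M = 51/4.

12.75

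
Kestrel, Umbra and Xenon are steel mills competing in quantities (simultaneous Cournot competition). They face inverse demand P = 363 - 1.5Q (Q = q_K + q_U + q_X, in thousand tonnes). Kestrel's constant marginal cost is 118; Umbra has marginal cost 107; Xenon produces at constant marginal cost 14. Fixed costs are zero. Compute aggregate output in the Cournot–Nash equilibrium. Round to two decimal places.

141.67

Kestrel's profit: π_K = (363 - 1.5Q)q_K - (118q_K). Setting ∂π_K/∂q_K = 0: 245 - 3q_K - (3/2)(q_U + q_X) = 0.
Umbra's first-order condition: 256 - 3q_U - (3/2)(q_K + q_X) = 0.
Xenon's profit: π_X = (363 - 1.5Q)q_X - (14q_X). Setting ∂π_X/∂q_X = 0: 349 - 3q_X - (3/2)(q_K + q_U) = 0.
Adding the 3 conditions: 850 − 3Q − 3Q = 0, i.e. Q = 425/3.
Back-substituting: q_K = (245 − 425/2)/(3/2) = 65/3, q_U = (256 − 425/2)/(3/2) = 29, q_X = (349 − 425/2)/(3/2) = 91.
Total output Q = 65/3 + 29 + 91 = 425/3.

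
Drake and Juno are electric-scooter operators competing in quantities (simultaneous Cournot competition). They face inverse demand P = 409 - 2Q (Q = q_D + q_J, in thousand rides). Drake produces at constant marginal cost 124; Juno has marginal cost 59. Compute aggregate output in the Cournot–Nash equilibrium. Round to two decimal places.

Drake's profit: π_D = (409 - 2Q)q_D - (124q_D). Setting ∂π_D/∂q_D = 0: 285 - 4q_D - 2(q_J) = 0.
Juno's profit: π_J = (409 - 2Q)q_J - (59q_J). Setting ∂π_J/∂q_J = 0: 350 - 4q_J - 2(q_D) = 0.
So q_D = (285 - 2q_J)/4 and q_J = (350 - 2q_D)/4.
Substituting one into the other gives q_D = 110/3 and q_J = 415/6.
Total output Q = 110/3 + 415/6 = 635/6.

105.83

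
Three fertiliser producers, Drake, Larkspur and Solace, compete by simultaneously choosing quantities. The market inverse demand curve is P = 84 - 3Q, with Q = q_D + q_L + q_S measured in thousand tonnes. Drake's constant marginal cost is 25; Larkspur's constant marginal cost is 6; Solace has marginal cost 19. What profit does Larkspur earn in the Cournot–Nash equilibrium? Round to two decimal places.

Drake's profit: π_D = (84 - 3Q)q_D - (25q_D). Setting ∂π_D/∂q_D = 0: 59 - 6q_D - 3(q_L + q_S) = 0.
Larkspur's profit: π_L = (84 - 3Q)q_L - (6q_L). Setting ∂π_L/∂q_L = 0: 78 - 6q_L - 3(q_D + q_S) = 0.
Solace's profit: π_S = (84 - 3Q)q_S - (19q_S). Setting ∂π_S/∂q_S = 0: 65 - 6q_S - 3(q_D + q_L) = 0.
Summing all 3 equations gives 202 − 12Q = 0, hence Q = 101/6.
Back-substituting: q_D = (59 − 101/2)/3 = 17/6, q_L = (78 − 101/2)/3 = 55/6, q_S = (65 − 101/2)/3 = 29/6.
Price P = 84 - 3·(101/6) = 67/2.
Larkspur's profit: (67/2 - 6)·(55/6) = 252.0833.

252.08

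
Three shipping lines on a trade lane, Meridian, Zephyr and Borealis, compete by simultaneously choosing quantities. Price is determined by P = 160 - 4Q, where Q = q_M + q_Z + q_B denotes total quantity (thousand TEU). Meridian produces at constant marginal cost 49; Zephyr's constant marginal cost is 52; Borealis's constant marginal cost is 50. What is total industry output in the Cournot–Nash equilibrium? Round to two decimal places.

20.56

Meridian's profit: π_M = (160 - 4Q)q_M - (49q_M). Setting ∂π_M/∂q_M = 0: 111 - 8q_M - 4(q_Z + q_B) = 0.
Zephyr's profit: π_Z = (160 - 4Q)q_Z - (52q_Z). Setting ∂π_Z/∂q_Z = 0: 108 - 8q_Z - 4(q_M + q_B) = 0.
Borealis's first-order condition: 110 - 8q_B - 4(q_M + q_Z) = 0.
Adding the 3 conditions: 329 − 8Q − 8Q = 0, i.e. Q = 329/16.
Back-substituting: q_M = (111 − 329/4)/4 = 115/16, q_Z = (108 − 329/4)/4 = 103/16, q_B = (110 − 329/4)/4 = 111/16.
Total output Q = 115/16 + 103/16 + 111/16 = 329/16.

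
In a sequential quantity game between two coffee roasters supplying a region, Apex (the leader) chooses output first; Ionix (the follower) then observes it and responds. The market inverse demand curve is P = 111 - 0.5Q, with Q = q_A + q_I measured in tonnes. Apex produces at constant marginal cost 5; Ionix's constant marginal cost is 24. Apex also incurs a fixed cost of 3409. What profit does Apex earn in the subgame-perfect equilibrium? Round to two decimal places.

497.25

Solve by backward induction. Given q_A, the follower Ionix maximises π_I = (111 - (1/2)q_A - (1/2)q_I)q_I - 24q_I.
Setting the follower's marginal profit to zero, 87 - (1/2)q_A - q_I = 0, i.e. q_I = (87 - (1/2)q_A).
The leader anticipates this reaction. Substituting into P = 111 - 0.5Q gives P = 135/2 - (1/4)q_A, so π_A = (135/2 - (1/4)q_A)q_A - 5q_A.
The leader's first-order condition 125/2 - (1/2)q_A = 0 yields q_A = 125.
Then q_I = (87 - (1/2)·125) = 49/2.
Price P = 111 - (1/2)·(299/2) = 145/4.
Apex's profit: (145/4 - 5)·125 - 3409 = 1989/4.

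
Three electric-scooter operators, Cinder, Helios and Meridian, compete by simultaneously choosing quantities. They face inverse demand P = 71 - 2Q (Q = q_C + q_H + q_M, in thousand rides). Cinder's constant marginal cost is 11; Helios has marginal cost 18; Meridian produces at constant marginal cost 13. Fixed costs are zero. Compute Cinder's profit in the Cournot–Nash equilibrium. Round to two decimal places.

148.78

Cinder's profit: π_C = (71 - 2Q)q_C - (11q_C). Setting ∂π_C/∂q_C = 0: 60 - 4q_C - 2(q_H + q_M) = 0.
Helios's first-order condition: 53 - 4q_H - 2(q_C + q_M) = 0.
Meridian's profit: π_M = (71 - 2Q)q_M - (13q_M). Setting ∂π_M/∂q_M = 0: 58 - 4q_M - 2(q_C + q_H) = 0.
Adding the 3 conditions: 171 − 4Q − 4Q = 0, i.e. Q = 171/8.
Back-substituting: q_C = (60 − 171/4)/2 = 69/8, q_H = (53 − 171/4)/2 = 41/8, q_M = (58 − 171/4)/2 = 61/8.
Price P = 71 - 2·(171/8) = 113/4.
Cinder's profit: (113/4 - 11)·(69/8) = 148.7813.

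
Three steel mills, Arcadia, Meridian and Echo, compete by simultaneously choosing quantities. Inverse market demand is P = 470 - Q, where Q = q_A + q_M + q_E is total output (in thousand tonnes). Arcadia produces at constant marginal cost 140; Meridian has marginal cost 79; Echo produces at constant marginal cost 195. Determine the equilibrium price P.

221

Arcadia's profit: π_A = (470 - Q)q_A - (140q_A). Setting ∂π_A/∂q_A = 0: 330 - 2q_A - (q_M + q_E) = 0.
Meridian's profit: π_M = (470 - Q)q_M - (79q_M). Setting ∂π_M/∂q_M = 0: 391 - 2q_M - (q_A + q_E) = 0.
Echo's profit: π_E = (470 - Q)q_E - (195q_E). Setting ∂π_E/∂q_E = 0: 275 - 2q_E - (q_A + q_M) = 0.
Summing all 3 equations gives 996 − 4Q = 0, hence Q = 249.
Back-substituting: q_A = (330 − 249) = 81, q_M = (391 − 249) = 142, q_E = (275 − 249) = 26.
Total output Q = 249, so price P = 470 - 249 = 221.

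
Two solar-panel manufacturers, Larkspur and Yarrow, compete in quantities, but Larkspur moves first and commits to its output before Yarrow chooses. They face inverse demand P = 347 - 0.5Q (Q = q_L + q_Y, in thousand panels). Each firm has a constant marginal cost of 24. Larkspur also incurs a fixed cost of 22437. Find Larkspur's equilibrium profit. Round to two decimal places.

Solve by backward induction. Given q_L, the follower Yarrow maximises π_Y = (347 - (1/2)q_L - (1/2)q_Y)q_Y - 24q_Y.
∂π_Y/∂q_Y = 323 - (1/2)q_L - q_Y = 0 gives the reaction function q_Y = (323 - (1/2)q_L).
The leader anticipates this reaction. Substituting into P = 347 - 0.5Q gives P = 371/2 - (1/4)q_L, so π_L = (371/2 - (1/4)q_L)q_L - 24q_L.
Leader FOC: 323/2 - (1/2)q_L = 0, so q_L = 323.
Then q_Y = (323 - (1/2)·323) = 323/2.
Price P = 347 - (1/2)·(969/2) = 419/4.
Larkspur's profit: (419/4 - 24)·323 - 22437 = 3645.2500.

3645.25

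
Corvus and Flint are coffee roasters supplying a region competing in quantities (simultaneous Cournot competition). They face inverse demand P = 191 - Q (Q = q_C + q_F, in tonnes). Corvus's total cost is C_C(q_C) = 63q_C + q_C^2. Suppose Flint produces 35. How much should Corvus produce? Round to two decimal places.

23.25

With the rival's output fixed at 35, Corvus's profit is π_C = (191 - 35 - q_C)q_C - (63q_C + q_C²) = (156 - q_C)q_C - (63q_C + q_C²).
∂π_C/∂q_C = 93 - 4q_C = 0, so q_C = 93/4.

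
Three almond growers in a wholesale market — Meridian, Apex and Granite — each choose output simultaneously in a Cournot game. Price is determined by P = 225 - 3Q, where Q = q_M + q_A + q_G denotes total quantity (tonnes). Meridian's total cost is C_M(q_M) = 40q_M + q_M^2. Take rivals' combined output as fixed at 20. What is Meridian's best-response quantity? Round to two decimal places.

With rivals' combined output fixed at 20, Meridian's profit is π_M = (225 - 3·20 - 3q_M)q_M - (40q_M + q_M²) = (165 - 3q_M)q_M - (40q_M + q_M²).
∂π_M/∂q_M = 125 - 8q_M = 0, so q_M = 125/8.

15.63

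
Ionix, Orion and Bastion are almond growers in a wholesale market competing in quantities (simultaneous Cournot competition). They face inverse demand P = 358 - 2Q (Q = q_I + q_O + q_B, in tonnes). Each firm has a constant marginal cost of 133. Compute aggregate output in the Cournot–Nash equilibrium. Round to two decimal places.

Each firm earns π_i = (358 - 2Q)q_i - 133q_i.
Setting ∂π_i/∂q_i = 0 with rivals' quantities fixed: 225 - 4q_i - 2·Σ_{j≠i} q_j = 0.
By symmetry each firm produces the same amount; substituting Σ_{j≠i} q_j = 2q_i yields q_i = 225/8.
Total output Q = 225/8 + 225/8 + 225/8 = 675/8.

84.38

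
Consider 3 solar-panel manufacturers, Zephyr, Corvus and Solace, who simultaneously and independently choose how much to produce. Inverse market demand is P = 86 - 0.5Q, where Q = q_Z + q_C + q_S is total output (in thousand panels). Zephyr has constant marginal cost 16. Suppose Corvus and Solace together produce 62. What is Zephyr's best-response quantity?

39

With rivals' combined output fixed at 62, Zephyr's profit is π_Z = (86 - (1/2)·62 - (1/2)q_Z)q_Z - (16q_Z) = (55 - (1/2)q_Z)q_Z - (16q_Z).
∂π_Z/∂q_Z = 39 - q_Z = 0, so q_Z = 39.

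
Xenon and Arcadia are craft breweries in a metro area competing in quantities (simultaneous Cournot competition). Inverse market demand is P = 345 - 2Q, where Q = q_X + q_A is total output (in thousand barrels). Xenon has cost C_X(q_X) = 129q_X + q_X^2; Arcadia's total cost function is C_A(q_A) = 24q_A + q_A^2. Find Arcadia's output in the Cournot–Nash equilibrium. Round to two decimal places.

Xenon's profit: π_X = (345 - 2Q)q_X - (129q_X + q_X²). Setting ∂π_X/∂q_X = 0: 216 - 6q_X - 2(q_A) = 0.
Arcadia's first-order condition: 321 - 6q_A - 2(q_X) = 0.
So q_X = (216 - 2q_A)/6 and q_A = (321 - 2q_X)/6.
Substituting one into the other gives q_X = 327/16 and q_A = 747/16.

46.69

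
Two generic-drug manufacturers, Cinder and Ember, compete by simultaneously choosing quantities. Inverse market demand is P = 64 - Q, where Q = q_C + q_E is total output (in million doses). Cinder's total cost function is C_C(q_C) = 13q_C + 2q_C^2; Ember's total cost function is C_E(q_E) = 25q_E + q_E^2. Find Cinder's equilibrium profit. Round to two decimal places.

154.40

Cinder's profit: π_C = (64 - Q)q_C - (13q_C + 2q_C²). Setting ∂π_C/∂q_C = 0: 51 - 6q_C - (q_E) = 0.
Ember's first-order condition: 39 - 4q_E - (q_C) = 0.
Rearranging gives the reaction functions q_C = (51 - q_E)/6 and q_E = (39 - q_C)/4.
Substituting one into the other gives q_C = 165/23 and q_E = 183/23.
Price P = 64 - 348/23 = 1124/23.
Cinder's profit: (1124/23)·(165/23) - 13·(165/23) - 2(165/23)² = 154.3951.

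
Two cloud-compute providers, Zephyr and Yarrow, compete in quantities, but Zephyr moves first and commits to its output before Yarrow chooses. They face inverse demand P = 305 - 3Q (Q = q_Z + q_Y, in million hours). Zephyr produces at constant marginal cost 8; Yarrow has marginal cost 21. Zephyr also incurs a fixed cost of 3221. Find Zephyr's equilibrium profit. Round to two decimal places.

Solve by backward induction. Given q_Z, the follower Yarrow maximises π_Y = (305 - 3q_Z - 3q_Y)q_Y - 21q_Y.
Follower FOC: 284 - 3q_Z - 6q_Y = 0, so q_Y(q_Z) = (284 - 3q_Z)/6.
The leader anticipates this reaction. Substituting into P = 305 - 3Q gives P = 163 - (3/2)q_Z, so π_Z = (163 - (3/2)q_Z)q_Z - 8q_Z.
Maximising: ∂π_Z/∂q_Z = 155 - 3q_Z = 0, giving q_Z = 155/3.
Then q_Y = (284 - 3·(155/3))/6 = 43/2.
Price P = 305 - 3·(439/6) = 171/2.
Zephyr's profit: (171/2 - 8)·(155/3) - 3221 = 783.1667.

783.17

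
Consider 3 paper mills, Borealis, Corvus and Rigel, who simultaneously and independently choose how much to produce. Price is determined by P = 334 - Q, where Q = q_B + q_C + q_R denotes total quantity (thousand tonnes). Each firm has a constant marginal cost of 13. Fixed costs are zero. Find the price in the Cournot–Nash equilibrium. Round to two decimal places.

93.25

A representative firm's profit is π_i = q_i(334 - Q) - 13q_i.
Setting ∂π_i/∂q_i = 0 with rivals' quantities fixed: 321 - 2q_i - Σ_{j≠i} q_j = 0.
By symmetry each firm produces the same amount; substituting Σ_{j≠i} q_j = 2q_i yields q_i = 321/4.
Total output Q = 963/4, so price P = 334 - 963/4 = 373/4.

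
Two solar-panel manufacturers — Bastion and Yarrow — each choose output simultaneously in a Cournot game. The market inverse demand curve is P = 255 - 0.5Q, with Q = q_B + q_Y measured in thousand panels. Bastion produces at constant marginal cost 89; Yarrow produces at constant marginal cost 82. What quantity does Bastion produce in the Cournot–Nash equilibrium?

106

Bastion's profit: π_B = (255 - 0.5Q)q_B - (89q_B). Setting ∂π_B/∂q_B = 0: 166 - q_B - (1/2)(q_Y) = 0.
Yarrow's profit: π_Y = (255 - 0.5Q)q_Y - (82q_Y). Setting ∂π_Y/∂q_Y = 0: 173 - q_Y - (1/2)(q_B) = 0.
So q_B = (166 - (1/2)q_Y) and q_Y = (173 - (1/2)q_B).
Substituting one into the other gives q_B = 106 and q_Y = 120.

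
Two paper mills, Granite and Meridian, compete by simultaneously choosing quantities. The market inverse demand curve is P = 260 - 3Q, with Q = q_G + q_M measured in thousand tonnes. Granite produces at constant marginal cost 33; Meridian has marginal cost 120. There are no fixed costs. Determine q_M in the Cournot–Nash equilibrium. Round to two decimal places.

Granite's profit: π_G = (260 - 3Q)q_G - (33q_G). Setting ∂π_G/∂q_G = 0: 227 - 6q_G - 3(q_M) = 0.
Meridian's profit: π_M = (260 - 3Q)q_M - (120q_M). Setting ∂π_M/∂q_M = 0: 140 - 6q_M - 3(q_G) = 0.
So q_G = (227 - 3q_M)/6 and q_M = (140 - 3q_G)/6.
Solving the pair: q_G = 314/9, q_M = 53/9.

5.89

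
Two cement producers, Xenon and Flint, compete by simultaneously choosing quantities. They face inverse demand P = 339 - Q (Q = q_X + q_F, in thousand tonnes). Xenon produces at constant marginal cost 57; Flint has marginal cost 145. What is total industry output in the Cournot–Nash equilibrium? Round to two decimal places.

Xenon's profit: π_X = (339 - Q)q_X - (57q_X). Setting ∂π_X/∂q_X = 0: 282 - 2q_X - (q_F) = 0.
Flint's first-order condition: 194 - 2q_F - (q_X) = 0.
So q_X = (282 - q_F)/2 and q_F = (194 - q_X)/2.
Solving the pair: q_X = 370/3, q_F = 106/3.
Total output Q = 370/3 + 106/3 = 476/3.

158.67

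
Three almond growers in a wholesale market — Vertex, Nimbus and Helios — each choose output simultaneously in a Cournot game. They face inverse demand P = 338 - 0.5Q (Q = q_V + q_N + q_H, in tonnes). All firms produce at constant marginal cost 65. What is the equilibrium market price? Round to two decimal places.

A representative firm's profit is π_i = q_i(338 - 0.5Q) - 65q_i.
First-order condition (treating rivals' output as given): 273 - q_i - (1/2)·Σ_{j≠i} q_j = 0.
By symmetry each firm produces the same amount; substituting Σ_{j≠i} q_j = 2q_i yields q_i = 273/2.
Total output Q = 819/2, so price P = 338 - (1/2)·(819/2) = 533/4.

133.25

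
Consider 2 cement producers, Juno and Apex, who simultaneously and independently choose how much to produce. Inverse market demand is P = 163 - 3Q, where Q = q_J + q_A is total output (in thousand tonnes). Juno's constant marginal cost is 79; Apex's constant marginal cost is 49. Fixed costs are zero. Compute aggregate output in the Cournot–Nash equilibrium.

22

Juno's profit: π_J = (163 - 3Q)q_J - (79q_J). Setting ∂π_J/∂q_J = 0: 84 - 6q_J - 3(q_A) = 0.
Apex's profit: π_A = (163 - 3Q)q_A - (49q_A). Setting ∂π_A/∂q_A = 0: 114 - 6q_A - 3(q_J) = 0.
Best responses: q_J = (84 - 3q_A)/6, q_A = (114 - 3q_J)/6.
Solving the pair: q_J = 6, q_A = 16.
Total output Q = 6 + 16 = 22.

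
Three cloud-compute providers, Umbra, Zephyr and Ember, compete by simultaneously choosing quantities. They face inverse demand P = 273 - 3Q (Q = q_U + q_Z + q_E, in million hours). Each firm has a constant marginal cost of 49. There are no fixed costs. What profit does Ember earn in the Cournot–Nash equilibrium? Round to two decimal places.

A representative firm's profit is π_i = q_i(273 - 3Q) - 49q_i.
First-order condition (treating rivals' output as given): 224 - 6q_i - 3·Σ_{j≠i} q_j = 0.
With identical firms every q_j equals q_i, so Σ_{j≠i} q_j = 2q_i and 224 = 12q_i, giving q_i = 56/3.
Price P = 273 - 3·56 = 105.
Ember's profit: (105 - 49)·(56/3) = 1045.3333.

1045.33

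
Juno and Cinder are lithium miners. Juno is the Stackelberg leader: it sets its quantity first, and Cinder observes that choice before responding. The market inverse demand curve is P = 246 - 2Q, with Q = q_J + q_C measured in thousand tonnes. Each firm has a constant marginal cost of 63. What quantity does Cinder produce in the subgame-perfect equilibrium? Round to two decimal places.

Solve by backward induction. Given q_J, the follower Cinder maximises π_C = (246 - 2q_J - 2q_C)q_C - 63q_C.
∂π_C/∂q_C = 183 - 2q_J - 4q_C = 0 gives the reaction function q_C = (183 - 2q_J)/4.
The leader anticipates this reaction. Substituting into P = 246 - 2Q gives P = 309/2 - q_J, so π_J = (309/2 - q_J)q_J - 63q_J.
Maximising: ∂π_J/∂q_J = 183/2 - 2q_J = 0, giving q_J = 183/4.
Then q_C = (183 - 2·(183/4))/4 = 183/8.

22.88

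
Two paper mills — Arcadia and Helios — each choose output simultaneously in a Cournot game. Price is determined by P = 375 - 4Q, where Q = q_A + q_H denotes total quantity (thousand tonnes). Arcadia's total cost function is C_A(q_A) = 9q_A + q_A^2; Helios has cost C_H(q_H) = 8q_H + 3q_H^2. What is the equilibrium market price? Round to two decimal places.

185.90

Arcadia's profit: π_A = (375 - 4Q)q_A - (9q_A + q_A²). Setting ∂π_A/∂q_A = 0: 366 - 10q_A - 4(q_H) = 0.
Helios's first-order condition: 367 - 14q_H - 4(q_A) = 0.
So q_A = (366 - 4q_H)/10 and q_H = (367 - 4q_A)/14.
Substituting one into the other gives q_A = 914/31 and q_H = 1103/62.
Total output Q = 47.2742, so price P = 375 - 4·47.2742 = 185.9032.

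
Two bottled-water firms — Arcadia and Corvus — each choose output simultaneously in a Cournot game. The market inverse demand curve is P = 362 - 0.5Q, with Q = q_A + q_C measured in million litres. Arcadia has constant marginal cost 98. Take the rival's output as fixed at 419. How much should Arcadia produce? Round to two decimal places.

With the rival's output fixed at 419, Arcadia's profit is π_A = (362 - (1/2)·419 - (1/2)q_A)q_A - (98q_A) = (305/2 - (1/2)q_A)q_A - (98q_A).
∂π_A/∂q_A = 109/2 - q_A = 0, so q_A = 109/2.

54.50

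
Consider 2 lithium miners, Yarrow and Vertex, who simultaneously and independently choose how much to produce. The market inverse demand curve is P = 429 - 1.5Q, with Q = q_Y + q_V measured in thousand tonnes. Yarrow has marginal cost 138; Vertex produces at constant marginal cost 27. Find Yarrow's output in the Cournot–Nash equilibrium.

Yarrow's profit: π_Y = (429 - 1.5Q)q_Y - (138q_Y). Setting ∂π_Y/∂q_Y = 0: 291 - 3q_Y - (3/2)(q_V) = 0.
Vertex's first-order condition: 402 - 3q_V - (3/2)(q_Y) = 0.
Rearranging gives the reaction functions q_Y = (291 - (3/2)q_V)/3 and q_V = (402 - (3/2)q_Y)/3.
Solving the pair: q_Y = 40, q_V = 114.

40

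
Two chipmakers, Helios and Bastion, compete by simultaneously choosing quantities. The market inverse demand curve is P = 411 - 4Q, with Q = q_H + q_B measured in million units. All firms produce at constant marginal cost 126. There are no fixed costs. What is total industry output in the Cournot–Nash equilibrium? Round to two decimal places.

47.50

A representative firm's profit is π_i = q_i(411 - 4Q) - 126q_i.
First-order condition (treating rivals' output as given): 285 - 8q_i - 4q_j = 0.
By symmetry each firm produces the same amount; substituting q_j = q_i yields q_i = 285/12 = 95/4.
Total output Q = 95/4 + 95/4 = 95/2.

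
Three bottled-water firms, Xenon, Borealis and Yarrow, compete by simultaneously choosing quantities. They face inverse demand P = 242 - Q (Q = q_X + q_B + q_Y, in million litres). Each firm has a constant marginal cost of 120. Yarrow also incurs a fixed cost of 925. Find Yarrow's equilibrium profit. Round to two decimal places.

Each firm earns π_i = (242 - Q)q_i - 120q_i.
First-order condition (treating rivals' output as given): 122 - 2q_i - Σ_{j≠i} q_j = 0.
By symmetry each firm produces the same amount; substituting Σ_{j≠i} q_j = 2q_i yields q_i = 122/4 = 61/2.
Price P = 242 - 183/2 = 301/2.
Yarrow's profit: (301/2 - 120)·(61/2) - 925 = 21/4.

5.25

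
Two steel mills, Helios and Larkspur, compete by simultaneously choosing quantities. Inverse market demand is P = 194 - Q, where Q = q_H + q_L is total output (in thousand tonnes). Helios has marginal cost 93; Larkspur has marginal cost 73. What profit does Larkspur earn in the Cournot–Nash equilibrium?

2209

Helios's profit: π_H = (194 - Q)q_H - (93q_H). Setting ∂π_H/∂q_H = 0: 101 - 2q_H - (q_L) = 0.
Larkspur's first-order condition: 121 - 2q_L - (q_H) = 0.
So q_H = (101 - q_L)/2 and q_L = (121 - q_H)/2.
Solving the pair: q_H = 27, q_L = 47.
Price P = 194 - 74 = 120.
Larkspur's profit: (120 - 73)·47 = 2209.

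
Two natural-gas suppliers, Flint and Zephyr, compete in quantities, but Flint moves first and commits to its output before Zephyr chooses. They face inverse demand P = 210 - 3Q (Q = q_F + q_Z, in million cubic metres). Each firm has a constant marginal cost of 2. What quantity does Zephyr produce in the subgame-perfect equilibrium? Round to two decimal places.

17.33

Solve by backward induction. Given q_F, the follower Zephyr maximises π_Z = (210 - 3q_F - 3q_Z)q_Z - 2q_Z.
Follower FOC: 208 - 3q_F - 6q_Z = 0, so q_Z(q_F) = (208 - 3q_F)/6.
Flint substitutes q_Z(q_F) into its own profit: π_F = q_F(210 - 3q_F - (208 - 3q_F)/2) - 2q_F = (106 - (3/2)q_F)q_F - 2q_F.
Leader FOC: 104 - 3q_F = 0, so q_F = 104/3.
Then q_Z = (208 - 3·(104/3))/6 = 52/3.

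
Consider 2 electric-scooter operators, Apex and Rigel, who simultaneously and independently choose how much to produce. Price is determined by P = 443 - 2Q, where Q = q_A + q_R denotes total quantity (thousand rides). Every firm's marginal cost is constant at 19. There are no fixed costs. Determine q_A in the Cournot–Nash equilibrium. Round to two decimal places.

Each firm earns π_i = (443 - 2Q)q_i - 19q_i.
Setting ∂π_i/∂q_i = 0 with rivals' quantities fixed: 424 - 4q_i - 2q_j = 0.
By symmetry each firm produces the same amount; substituting q_j = q_i yields q_i = 424/6 = 212/3.

70.67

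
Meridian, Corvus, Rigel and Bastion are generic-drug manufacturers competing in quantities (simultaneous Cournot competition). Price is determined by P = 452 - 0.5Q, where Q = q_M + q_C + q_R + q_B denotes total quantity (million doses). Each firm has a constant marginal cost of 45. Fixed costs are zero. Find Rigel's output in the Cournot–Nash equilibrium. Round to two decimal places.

162.80

Each firm earns π_i = (452 - 0.5Q)q_i - 45q_i.
First-order condition (treating rivals' output as given): 407 - q_i - (1/2)·Σ_{j≠i} q_j = 0.
With identical firms every q_j equals q_i, so Σ_{j≠i} q_j = 3q_i and 407 = (5/2)q_i, giving q_i = 814/5.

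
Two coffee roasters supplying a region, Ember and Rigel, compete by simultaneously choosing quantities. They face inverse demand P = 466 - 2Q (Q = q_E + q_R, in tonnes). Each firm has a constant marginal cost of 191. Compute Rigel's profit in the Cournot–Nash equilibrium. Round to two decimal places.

A representative firm's profit is π_i = q_i(466 - 2Q) - 191q_i.
Setting ∂π_i/∂q_i = 0 with rivals' quantities fixed: 275 - 4q_i - 2q_j = 0.
With identical firms every q_j equals q_i, so q_j = q_i and 275 = 6q_i, giving q_i = 275/6.
Price P = 466 - 2·(275/3) = 848/3.
Rigel's profit: (848/3 - 191)·(275/6) = 4201.3889.

4201.39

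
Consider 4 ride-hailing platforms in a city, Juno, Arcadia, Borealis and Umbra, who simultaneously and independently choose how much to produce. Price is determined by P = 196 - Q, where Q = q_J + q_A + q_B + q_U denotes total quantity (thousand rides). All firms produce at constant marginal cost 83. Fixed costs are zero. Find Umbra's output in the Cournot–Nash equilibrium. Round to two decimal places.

A representative firm's profit is π_i = q_i(196 - Q) - 83q_i.
First-order condition (treating rivals' output as given): 113 - 2q_i - Σ_{j≠i} q_j = 0.
By symmetry each firm produces the same amount; substituting Σ_{j≠i} q_j = 3q_i yields q_i = 113/5.

22.60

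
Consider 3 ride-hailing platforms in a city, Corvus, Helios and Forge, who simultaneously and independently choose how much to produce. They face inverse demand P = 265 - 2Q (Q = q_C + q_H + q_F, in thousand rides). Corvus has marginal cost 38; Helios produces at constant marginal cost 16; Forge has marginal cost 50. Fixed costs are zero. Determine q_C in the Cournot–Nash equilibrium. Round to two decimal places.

Corvus's profit: π_C = (265 - 2Q)q_C - (38q_C). Setting ∂π_C/∂q_C = 0: 227 - 4q_C - 2(q_H + q_F) = 0.
Helios's profit: π_H = (265 - 2Q)q_H - (16q_H). Setting ∂π_H/∂q_H = 0: 249 - 4q_H - 2(q_C + q_F) = 0.
Forge's profit: π_F = (265 - 2Q)q_F - (50q_F). Setting ∂π_F/∂q_F = 0: 215 - 4q_F - 2(q_C + q_H) = 0.
Adding the 3 first-order conditions: 691 − 8Q = 0, so Q = 691/8.
Back-substituting: q_C = (227 − 691/4)/2 = 217/8, q_H = (249 − 691/4)/2 = 305/8, q_F = (215 − 691/4)/2 = 169/8.

27.13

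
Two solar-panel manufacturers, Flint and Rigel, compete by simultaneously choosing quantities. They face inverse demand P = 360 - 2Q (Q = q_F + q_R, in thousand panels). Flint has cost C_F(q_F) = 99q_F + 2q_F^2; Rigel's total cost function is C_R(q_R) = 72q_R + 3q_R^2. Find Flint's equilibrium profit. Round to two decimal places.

2865.07

Flint's profit: π_F = (360 - 2Q)q_F - (99q_F + 2q_F²). Setting ∂π_F/∂q_F = 0: 261 - 8q_F - 2(q_R) = 0.
Rigel's first-order condition: 288 - 10q_R - 2(q_F) = 0.
So q_F = (261 - 2q_R)/8 and q_R = (288 - 2q_F)/10.
Substituting one into the other gives q_F = 1017/38 and q_R = 891/38.
Price P = 360 - 2·(954/19) = 259.5789.
Flint's profit: 259.5789·(1017/38) - 99·(1017/38) - 2(1017/38)² = 2865.0665.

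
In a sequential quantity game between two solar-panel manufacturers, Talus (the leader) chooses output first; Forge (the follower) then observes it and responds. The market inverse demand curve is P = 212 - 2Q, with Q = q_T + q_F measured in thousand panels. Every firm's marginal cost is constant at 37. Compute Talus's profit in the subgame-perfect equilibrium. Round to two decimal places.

1914.06

The follower Forge best-responds to any q_T: π_F = (212 - 2Q)q_F - 37q_F.
Follower FOC: 175 - 2q_T - 4q_F = 0, so q_F(q_T) = (175 - 2q_T)/4.
The leader anticipates this reaction. Substituting into P = 212 - 2Q gives P = 249/2 - q_T, so π_T = (249/2 - q_T)q_T - 37q_T.
Maximising: ∂π_T/∂q_T = 175/2 - 2q_T = 0, giving q_T = 175/4.
Then q_F = (175 - 2·(175/4))/4 = 175/8.
Price P = 212 - 2·(525/8) = 323/4.
Talus's profit: (323/4 - 37)·(175/4) = 1914.0625.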